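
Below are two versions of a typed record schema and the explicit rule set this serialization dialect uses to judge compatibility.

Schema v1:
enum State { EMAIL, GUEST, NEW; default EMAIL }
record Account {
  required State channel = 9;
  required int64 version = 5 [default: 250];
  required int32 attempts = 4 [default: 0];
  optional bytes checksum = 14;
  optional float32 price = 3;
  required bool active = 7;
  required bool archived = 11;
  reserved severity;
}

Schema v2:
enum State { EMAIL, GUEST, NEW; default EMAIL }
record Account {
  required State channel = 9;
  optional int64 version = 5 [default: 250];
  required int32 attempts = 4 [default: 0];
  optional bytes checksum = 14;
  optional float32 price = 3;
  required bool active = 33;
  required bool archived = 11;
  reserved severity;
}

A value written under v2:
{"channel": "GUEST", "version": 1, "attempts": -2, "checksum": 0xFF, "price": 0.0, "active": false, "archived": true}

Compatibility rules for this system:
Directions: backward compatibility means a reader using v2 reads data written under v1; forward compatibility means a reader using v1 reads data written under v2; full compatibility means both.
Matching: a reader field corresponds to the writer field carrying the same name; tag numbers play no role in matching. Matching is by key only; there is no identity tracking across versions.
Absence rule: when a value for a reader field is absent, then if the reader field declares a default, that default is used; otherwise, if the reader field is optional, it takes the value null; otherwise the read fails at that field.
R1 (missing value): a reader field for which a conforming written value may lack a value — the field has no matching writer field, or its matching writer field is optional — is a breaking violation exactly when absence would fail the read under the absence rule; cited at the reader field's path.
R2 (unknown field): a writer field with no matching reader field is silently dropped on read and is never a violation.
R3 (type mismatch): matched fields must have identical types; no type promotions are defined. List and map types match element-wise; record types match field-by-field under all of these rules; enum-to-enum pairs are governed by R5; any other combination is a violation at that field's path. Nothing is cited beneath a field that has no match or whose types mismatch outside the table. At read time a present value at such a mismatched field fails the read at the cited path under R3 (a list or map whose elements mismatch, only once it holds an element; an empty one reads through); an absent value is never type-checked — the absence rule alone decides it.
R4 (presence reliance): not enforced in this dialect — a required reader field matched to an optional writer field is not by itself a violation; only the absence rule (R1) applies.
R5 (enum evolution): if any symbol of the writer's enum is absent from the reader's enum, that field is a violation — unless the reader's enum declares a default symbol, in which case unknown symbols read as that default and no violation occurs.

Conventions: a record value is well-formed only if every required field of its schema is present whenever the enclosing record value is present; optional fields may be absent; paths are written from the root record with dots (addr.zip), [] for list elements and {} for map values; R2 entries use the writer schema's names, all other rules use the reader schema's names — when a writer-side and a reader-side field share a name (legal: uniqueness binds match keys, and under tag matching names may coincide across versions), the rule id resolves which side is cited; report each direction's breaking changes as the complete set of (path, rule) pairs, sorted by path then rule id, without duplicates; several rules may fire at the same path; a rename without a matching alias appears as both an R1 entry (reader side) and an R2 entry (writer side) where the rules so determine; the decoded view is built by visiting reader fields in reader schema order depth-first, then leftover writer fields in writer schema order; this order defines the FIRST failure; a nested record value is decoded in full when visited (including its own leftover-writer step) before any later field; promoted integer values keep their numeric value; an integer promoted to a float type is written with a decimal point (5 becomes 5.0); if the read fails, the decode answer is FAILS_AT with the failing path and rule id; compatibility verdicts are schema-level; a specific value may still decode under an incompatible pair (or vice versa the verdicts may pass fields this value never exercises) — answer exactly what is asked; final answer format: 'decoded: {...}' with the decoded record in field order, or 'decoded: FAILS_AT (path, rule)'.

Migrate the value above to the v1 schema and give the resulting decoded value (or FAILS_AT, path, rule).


decoded: {"channel": "GUEST", "version": 1, "attempts": -2, "checksum": 0xFF, "price": 0.0, "active": false, "archived": true}

arrows below run writer -> reader for Account
decode (reader v1):
  channel := "GUEST"
  version := 1
  attempts := -2
  checksum := 0xFF
  price := 0.0
  active := false
  archived := true
  => decoded: {"channel": "GUEST", "version": 1, "attempts": -2, "checksum": 0xFF, "price": 0.0, "active": false, "archived": true}
the other Account changes do not affect what is asked:
  field active in record Account: tag 7 changed to 33 -> inert under this dialect — no rule fires on Account and the result does not move
  field version in record Account: required changed to optional -> inert under this dialect — no rule fires on Account and the result does not move


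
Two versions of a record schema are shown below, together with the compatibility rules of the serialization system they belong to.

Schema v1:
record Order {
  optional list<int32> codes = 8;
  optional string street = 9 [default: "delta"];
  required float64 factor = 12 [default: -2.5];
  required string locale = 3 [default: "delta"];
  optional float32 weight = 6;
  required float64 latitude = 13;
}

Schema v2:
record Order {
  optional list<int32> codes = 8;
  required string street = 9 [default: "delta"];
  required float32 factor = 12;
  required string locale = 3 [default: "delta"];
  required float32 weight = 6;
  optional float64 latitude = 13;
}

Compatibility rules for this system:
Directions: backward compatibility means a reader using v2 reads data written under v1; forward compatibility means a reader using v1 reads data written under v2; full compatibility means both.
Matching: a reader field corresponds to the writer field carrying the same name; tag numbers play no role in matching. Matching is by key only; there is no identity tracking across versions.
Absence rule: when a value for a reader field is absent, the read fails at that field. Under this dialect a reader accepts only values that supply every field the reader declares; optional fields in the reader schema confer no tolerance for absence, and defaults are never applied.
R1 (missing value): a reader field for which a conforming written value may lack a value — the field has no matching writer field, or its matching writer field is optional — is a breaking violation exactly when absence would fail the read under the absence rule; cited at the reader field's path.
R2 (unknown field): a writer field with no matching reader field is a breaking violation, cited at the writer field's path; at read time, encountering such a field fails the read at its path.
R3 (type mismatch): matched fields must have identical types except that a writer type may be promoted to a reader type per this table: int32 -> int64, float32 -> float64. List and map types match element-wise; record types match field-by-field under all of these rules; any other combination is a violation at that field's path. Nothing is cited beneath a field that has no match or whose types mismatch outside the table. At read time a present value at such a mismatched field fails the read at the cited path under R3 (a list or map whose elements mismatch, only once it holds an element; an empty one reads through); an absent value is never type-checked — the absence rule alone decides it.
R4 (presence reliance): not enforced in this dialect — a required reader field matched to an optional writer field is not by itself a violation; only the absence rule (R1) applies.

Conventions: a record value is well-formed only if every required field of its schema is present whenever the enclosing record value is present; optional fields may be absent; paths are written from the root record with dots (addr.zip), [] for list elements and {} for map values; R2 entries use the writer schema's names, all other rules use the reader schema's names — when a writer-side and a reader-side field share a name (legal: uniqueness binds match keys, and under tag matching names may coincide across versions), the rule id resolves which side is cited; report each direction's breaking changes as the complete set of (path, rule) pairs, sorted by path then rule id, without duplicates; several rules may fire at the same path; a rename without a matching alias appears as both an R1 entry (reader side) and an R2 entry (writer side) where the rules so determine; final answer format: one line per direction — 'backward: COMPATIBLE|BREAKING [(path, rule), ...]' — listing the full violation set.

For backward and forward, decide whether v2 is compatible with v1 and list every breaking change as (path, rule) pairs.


backward: BREAKING [(codes, R1), (factor, R3), (street, R1), (weight, R1)]; forward: BREAKING [(codes, R1), (latitude, R1)]

the writer's type comes first in each Order pair
checking backward for Order: reader v2 against writer v1:
  codes: paired with writer codes (list<int32> -> list<int32>; writer optional)
  street: paired with writer street (string -> string; writer optional)
  factor: paired with writer factor (float64 -> float32; writer required)
  locale: paired with writer locale (string -> string; writer required)
  weight: paired with writer weight (float32 -> float32; writer optional)
  latitude: paired with writer latitude (float64 -> float64; writer required)
  violation R1 at codes
  violation R3 at factor
  violation R1 at street
  violation R1 at weight
  => backward: BREAKING (4)
checking forward for Order: reader v1 against writer v2:
  codes: paired with writer codes (list<int32> -> list<int32>; writer optional)
  street: paired with writer street (string -> string; writer required)
  factor: paired with writer factor (float32 -> float64; writer required)
  locale: paired with writer locale (string -> string; writer required)
  weight: paired with writer weight (float32 -> float32; writer required)
  latitude: paired with writer latitude (float64 -> float64; writer optional)
  violation R1 at codes
  violation R1 at latitude
  => forward: BREAKING (2)


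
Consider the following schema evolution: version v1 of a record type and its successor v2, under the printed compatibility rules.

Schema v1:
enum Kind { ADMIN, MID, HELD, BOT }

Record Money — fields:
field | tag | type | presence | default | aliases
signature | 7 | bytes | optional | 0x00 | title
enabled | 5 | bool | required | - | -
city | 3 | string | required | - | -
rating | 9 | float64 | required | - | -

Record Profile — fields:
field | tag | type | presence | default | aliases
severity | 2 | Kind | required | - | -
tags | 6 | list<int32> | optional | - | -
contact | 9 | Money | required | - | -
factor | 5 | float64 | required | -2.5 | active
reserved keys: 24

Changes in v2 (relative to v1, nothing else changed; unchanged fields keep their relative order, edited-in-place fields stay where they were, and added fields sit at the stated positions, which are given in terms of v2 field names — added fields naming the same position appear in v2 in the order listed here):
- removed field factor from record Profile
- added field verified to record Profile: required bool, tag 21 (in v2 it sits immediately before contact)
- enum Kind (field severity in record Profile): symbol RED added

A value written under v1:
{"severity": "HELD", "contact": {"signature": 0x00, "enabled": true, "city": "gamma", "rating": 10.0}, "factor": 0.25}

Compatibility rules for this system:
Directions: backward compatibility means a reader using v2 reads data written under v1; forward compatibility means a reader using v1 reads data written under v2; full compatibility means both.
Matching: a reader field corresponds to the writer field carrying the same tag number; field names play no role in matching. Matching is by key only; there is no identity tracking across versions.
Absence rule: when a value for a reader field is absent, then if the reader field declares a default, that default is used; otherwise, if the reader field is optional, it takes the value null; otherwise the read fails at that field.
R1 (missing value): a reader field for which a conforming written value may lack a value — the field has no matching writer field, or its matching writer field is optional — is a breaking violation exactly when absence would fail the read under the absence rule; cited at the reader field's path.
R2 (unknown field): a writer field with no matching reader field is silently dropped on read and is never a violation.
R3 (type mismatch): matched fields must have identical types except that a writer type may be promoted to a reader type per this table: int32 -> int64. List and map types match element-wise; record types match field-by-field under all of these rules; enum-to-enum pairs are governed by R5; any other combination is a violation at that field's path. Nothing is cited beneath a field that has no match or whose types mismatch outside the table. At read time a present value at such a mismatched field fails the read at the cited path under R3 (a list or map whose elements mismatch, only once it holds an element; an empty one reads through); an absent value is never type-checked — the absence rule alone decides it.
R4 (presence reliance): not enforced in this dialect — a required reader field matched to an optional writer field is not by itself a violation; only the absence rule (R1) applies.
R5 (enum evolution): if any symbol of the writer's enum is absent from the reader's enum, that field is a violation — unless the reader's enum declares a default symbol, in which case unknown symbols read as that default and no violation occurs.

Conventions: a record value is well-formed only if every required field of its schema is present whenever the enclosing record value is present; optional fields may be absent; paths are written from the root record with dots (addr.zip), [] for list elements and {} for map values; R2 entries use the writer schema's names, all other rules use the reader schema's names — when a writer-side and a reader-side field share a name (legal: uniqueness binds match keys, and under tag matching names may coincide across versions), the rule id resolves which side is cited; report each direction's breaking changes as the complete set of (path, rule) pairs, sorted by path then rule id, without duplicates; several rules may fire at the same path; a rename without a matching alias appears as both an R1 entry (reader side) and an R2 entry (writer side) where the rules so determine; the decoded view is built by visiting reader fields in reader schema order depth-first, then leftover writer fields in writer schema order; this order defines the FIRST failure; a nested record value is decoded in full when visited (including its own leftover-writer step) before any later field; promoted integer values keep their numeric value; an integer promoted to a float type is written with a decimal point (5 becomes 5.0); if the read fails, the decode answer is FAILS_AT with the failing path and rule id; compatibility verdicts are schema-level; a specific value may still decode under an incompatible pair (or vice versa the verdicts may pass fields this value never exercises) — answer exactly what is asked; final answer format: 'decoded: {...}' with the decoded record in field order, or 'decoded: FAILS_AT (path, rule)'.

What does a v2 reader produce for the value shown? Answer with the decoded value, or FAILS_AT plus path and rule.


the writer's type comes first in each Profile pair
decoding the Profile value with the v2 reader:
  severity := "HELD"
  tags := null (absent, optional -> null)
  read fails at verified under R1 (no fill)
  => FAILS_AT (verified, R1)
ruling out the remaining Profile differences:
  removed field factor from record Profile -> triggers nothing under the printed rules; the Profile answer is the same either way
  enum Kind (field severity in record Profile): symbol RED added -> shifts the Profile verdicts, not this decode

decoded: FAILS_AT (verified, R1)


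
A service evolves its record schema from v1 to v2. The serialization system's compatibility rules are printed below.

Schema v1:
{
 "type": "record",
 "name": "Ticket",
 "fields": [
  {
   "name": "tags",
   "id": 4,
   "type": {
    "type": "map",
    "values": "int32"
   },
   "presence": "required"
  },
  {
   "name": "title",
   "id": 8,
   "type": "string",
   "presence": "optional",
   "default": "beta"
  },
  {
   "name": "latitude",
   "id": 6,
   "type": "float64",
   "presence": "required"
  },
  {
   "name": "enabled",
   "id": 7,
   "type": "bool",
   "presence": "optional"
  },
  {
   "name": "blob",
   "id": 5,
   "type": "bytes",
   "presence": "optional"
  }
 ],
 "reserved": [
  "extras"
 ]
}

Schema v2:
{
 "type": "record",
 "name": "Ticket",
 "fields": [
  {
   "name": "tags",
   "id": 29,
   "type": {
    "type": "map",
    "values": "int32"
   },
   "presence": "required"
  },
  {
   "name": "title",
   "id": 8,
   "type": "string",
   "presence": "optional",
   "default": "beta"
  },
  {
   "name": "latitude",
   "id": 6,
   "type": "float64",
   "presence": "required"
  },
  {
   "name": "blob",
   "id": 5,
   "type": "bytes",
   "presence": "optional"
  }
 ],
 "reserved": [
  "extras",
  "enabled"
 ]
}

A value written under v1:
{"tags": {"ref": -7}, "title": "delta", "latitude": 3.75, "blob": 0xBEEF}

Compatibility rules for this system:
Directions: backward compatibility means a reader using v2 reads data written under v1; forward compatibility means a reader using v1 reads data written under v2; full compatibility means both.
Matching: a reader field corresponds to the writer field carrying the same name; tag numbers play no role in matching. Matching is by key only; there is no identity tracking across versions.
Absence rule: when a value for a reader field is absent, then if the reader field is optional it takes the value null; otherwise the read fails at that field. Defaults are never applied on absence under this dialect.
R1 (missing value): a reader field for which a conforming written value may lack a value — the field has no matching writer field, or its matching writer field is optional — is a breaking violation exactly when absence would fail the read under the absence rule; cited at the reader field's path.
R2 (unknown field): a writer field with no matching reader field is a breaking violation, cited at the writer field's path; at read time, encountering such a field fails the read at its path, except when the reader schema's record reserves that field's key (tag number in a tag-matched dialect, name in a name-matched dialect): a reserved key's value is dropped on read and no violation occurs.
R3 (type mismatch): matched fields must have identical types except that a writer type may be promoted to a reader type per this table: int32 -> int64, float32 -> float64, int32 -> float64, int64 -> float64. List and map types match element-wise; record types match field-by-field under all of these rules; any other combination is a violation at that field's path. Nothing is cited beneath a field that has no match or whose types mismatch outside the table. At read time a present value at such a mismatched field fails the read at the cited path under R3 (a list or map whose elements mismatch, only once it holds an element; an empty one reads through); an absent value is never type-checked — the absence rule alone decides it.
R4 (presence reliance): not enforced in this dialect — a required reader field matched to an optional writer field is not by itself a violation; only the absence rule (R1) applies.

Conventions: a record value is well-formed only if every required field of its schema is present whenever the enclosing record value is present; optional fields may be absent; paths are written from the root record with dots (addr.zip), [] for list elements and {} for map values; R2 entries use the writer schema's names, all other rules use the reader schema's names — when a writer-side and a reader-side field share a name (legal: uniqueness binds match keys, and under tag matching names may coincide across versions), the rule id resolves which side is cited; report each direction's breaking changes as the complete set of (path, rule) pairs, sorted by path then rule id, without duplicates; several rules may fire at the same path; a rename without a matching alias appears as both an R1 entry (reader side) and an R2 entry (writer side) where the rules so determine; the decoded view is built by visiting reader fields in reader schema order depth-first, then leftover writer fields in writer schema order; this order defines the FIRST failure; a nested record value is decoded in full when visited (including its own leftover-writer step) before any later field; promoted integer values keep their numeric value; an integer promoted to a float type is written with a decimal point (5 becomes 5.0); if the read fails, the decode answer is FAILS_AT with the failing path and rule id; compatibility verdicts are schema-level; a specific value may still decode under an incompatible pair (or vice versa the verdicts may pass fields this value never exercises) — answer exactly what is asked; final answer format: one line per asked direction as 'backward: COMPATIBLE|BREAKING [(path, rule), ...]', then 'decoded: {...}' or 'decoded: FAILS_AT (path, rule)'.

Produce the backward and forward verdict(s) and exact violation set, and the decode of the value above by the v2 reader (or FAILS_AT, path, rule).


the writer's type comes first in each Ticket pair
backward pass over Ticket, reader schema v2, writer schema v1:
  tags: paired with writer tags (map<string, int32> -> map<string, int32>; writer required)
  title: paired with writer title (string -> string; writer optional)
  latitude: paired with writer latitude (float64 -> float64; writer required)
  blob: paired with writer blob (bytes -> bytes; writer optional)
  writer field enabled has no reader counterpart
  nothing fires on Ticket: backward is COMPATIBLE
forward pass over Ticket, reader schema v1, writer schema v2:
  tags: paired with writer tags (map<string, int32> -> map<string, int32>; writer required)
  title: paired with writer title (string -> string; writer optional)
  latitude: paired with writer latitude (float64 -> float64; writer required)
  no writer field matches reader enabled
  blob: paired with writer blob (bytes -> bytes; writer optional)
  nothing fires on Ticket: forward is COMPATIBLE
decoding the Ticket value with the v2 reader:
  tags := {"ref": -7}
  title := "delta"
  latitude := 3.75
  blob := 0xBEEF
  => decoded: {"tags": {"ref": -7}, "title": "delta", "latitude": 3.75, "blob": 0xBEEF}

backward: COMPATIBLE []; forward: COMPATIBLE []; decoded: {"tags": {"ref": -7}, "title": "delta", "latitude": 3.75, "blob": 0xBEEF}


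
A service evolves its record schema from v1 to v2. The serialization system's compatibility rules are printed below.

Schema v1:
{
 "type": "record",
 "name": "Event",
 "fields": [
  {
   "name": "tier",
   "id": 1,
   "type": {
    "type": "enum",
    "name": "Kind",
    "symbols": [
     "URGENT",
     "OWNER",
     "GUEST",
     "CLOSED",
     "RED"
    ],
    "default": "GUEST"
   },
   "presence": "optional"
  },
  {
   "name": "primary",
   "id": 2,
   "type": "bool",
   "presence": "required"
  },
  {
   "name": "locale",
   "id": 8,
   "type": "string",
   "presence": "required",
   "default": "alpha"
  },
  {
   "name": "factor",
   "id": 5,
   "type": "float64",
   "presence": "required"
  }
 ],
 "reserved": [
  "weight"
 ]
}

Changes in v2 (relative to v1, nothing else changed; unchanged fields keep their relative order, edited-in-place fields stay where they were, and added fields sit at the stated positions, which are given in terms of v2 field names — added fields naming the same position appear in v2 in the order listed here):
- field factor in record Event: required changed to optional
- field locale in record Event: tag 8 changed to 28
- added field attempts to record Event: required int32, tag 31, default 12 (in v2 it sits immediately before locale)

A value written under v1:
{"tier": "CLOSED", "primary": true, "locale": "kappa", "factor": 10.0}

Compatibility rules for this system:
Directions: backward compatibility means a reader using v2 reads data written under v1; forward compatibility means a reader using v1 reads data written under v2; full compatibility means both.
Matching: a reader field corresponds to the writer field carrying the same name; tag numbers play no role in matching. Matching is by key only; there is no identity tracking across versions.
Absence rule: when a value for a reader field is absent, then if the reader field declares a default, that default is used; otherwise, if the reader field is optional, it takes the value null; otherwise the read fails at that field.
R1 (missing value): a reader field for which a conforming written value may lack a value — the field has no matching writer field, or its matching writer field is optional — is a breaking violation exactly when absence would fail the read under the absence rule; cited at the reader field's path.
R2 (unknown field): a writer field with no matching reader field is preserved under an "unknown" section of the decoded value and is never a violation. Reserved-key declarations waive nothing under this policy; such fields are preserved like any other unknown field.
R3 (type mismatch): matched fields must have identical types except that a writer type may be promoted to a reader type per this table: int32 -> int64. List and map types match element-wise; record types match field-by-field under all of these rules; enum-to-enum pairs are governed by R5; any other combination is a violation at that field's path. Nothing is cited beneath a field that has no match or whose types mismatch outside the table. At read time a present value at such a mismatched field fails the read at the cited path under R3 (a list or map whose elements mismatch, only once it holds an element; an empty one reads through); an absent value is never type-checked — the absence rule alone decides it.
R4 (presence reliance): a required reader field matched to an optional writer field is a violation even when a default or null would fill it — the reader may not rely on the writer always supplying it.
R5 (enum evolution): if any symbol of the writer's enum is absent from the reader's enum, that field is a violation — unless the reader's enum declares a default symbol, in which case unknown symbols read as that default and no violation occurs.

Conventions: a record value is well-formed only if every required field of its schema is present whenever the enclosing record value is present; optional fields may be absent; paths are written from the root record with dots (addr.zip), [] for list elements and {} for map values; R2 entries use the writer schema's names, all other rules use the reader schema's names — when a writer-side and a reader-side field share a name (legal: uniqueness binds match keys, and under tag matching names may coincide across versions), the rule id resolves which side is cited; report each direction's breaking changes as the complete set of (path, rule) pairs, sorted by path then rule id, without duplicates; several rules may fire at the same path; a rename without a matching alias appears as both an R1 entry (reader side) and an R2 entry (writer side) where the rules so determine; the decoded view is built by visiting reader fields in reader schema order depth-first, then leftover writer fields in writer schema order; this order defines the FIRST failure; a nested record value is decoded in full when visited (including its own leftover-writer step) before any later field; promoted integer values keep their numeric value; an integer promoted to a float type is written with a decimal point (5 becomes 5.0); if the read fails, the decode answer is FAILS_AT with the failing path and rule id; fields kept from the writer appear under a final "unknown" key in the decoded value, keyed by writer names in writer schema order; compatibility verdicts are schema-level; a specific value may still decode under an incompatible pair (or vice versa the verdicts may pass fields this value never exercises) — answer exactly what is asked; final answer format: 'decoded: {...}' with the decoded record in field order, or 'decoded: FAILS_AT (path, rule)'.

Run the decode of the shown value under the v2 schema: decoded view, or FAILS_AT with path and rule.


arrows below run writer -> reader for Event
decode (reader v2):
  tier := "CLOSED"
  primary := true
  attempts := 12 (absent -> default)
  locale := "kappa"
  factor := 10.0
  => decoded: {"tier": "CLOSED", "primary": true, "attempts": 12, "locale": "kappa", "factor": 10.0}
the rest of the Event diff is inert for this question:
  field factor in record Event: required changed to optional -> changes Event's schema-level verdicts only — the decode of this value is the same
  field locale in record Event: tag 8 changed to 28 -> triggers nothing under the printed rules; the Event answer is the same either way

decoded: {"tier": "CLOSED", "primary": true, "attempts": 12, "locale": "kappa", "factor": 10.0}


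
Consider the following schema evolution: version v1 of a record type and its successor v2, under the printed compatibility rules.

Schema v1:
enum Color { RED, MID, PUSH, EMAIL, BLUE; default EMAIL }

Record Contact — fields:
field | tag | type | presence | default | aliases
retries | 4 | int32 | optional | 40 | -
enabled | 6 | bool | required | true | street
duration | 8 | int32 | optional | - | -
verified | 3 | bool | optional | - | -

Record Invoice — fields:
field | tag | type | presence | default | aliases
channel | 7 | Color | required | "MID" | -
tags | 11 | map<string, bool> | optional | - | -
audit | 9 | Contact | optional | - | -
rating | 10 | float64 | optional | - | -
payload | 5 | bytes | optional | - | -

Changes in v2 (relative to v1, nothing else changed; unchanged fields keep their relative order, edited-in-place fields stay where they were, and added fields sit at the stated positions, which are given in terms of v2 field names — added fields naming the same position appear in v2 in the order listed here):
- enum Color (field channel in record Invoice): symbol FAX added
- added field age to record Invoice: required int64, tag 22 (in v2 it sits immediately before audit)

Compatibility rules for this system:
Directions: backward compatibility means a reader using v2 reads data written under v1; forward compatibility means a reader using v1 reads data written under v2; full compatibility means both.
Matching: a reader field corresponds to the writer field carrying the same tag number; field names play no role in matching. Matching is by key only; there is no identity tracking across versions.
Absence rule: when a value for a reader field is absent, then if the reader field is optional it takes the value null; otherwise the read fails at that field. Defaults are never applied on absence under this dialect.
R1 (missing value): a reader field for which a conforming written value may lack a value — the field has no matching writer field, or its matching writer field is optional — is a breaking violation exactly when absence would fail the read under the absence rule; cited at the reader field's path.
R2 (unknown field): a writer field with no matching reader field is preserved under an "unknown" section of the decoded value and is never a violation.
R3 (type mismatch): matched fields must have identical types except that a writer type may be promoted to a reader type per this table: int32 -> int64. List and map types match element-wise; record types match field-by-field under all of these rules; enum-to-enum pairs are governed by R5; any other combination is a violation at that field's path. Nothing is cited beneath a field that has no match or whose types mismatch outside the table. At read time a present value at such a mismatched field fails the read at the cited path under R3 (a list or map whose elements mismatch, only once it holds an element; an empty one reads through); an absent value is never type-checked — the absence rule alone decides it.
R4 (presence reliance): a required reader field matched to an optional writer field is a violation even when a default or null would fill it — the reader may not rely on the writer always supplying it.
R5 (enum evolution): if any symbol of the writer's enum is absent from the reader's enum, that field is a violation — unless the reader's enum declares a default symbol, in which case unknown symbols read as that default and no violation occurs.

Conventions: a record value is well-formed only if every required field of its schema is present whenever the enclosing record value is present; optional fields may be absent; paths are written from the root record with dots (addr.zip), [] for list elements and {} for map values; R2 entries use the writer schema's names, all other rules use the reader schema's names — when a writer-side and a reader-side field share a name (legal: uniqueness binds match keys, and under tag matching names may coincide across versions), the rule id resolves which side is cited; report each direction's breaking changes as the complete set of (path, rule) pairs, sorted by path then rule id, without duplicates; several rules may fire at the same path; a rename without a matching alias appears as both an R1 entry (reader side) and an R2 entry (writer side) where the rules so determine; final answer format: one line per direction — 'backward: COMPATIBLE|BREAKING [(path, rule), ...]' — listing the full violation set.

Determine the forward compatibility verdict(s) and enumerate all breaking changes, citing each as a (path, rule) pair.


forward: COMPATIBLE []

arrows below run writer -> reader for Invoice
checking forward for Invoice: reader v1 against writer v2:
  channel: paired with writer channel (Color -> Color; writer required)
  tags: paired with writer tags (map<string, bool> -> map<string, bool>; writer optional)
  audit: paired with writer audit (Contact -> Contact; writer optional)
  rating: paired with writer rating (float64 -> float64; writer optional)
  payload: paired with writer payload (bytes -> bytes; writer optional)
  writer age: unknown to reader
  audit.retries: paired with writer audit.retries (int32 -> int32; writer optional)
  audit.enabled: paired with writer audit.enabled (bool -> bool; writer required)
  audit.duration: paired with writer audit.duration (int32 -> int32; writer optional)
  audit.verified: paired with writer audit.verified (bool -> bool; writer optional)
  => forward: COMPATIBLE
ruling out the remaining Invoice differences:
  enum Color (field channel in record Invoice): symbol FAX added -> inert for the asked Invoice verdict: nothing fires
  added field age to record Invoice: required int64, tag 22 (in v2 it sits immediately before audit) -> its effect on Invoice is confined to the backward direction, not asked


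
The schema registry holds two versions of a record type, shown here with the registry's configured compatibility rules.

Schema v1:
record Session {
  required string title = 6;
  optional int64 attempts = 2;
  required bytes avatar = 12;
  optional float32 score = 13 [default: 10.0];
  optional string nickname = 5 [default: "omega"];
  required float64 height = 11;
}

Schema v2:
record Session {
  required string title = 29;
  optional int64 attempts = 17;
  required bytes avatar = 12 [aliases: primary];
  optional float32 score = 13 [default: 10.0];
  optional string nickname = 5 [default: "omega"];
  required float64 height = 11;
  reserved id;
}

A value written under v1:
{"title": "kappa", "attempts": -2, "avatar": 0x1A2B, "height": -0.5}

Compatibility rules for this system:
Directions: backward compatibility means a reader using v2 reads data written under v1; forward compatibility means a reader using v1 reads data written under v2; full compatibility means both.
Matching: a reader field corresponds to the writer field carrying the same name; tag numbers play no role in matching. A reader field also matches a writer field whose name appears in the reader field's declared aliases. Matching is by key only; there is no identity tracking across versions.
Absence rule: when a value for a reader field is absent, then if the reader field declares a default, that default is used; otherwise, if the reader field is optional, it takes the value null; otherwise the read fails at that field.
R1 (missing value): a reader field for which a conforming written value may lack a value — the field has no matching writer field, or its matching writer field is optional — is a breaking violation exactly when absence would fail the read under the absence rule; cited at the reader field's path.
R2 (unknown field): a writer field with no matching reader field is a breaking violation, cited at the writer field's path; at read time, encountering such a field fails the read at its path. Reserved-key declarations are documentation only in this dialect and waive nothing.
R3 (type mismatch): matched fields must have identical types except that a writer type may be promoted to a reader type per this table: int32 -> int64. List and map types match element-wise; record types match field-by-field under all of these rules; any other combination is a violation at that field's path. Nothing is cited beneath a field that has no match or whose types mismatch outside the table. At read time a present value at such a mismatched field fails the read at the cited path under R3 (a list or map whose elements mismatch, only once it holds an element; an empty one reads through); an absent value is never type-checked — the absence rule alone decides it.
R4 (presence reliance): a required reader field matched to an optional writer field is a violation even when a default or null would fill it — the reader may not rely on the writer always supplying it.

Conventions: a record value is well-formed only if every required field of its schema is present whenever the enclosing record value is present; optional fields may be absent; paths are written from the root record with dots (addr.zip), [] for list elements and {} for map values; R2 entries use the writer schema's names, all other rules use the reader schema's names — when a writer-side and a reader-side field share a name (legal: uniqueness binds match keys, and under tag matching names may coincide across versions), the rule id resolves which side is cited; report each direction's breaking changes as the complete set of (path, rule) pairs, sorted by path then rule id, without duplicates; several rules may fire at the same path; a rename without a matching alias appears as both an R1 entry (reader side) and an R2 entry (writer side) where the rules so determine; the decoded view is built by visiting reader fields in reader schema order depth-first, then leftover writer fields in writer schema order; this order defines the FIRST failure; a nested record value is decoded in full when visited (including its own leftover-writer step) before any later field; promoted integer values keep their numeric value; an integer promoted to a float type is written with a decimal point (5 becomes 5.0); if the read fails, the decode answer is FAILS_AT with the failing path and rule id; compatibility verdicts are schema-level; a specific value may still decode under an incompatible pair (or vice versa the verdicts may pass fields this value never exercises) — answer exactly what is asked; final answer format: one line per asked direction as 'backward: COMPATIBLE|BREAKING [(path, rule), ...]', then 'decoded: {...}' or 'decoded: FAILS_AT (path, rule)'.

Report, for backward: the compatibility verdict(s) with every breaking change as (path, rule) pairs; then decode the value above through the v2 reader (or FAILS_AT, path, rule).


each type pair in Session: writer, then reader
backward pass over Session, reader schema v2, writer schema v1:
  title <- title (string -> string, writer required)
  attempts <- attempts (int64 -> int64, writer optional)
  avatar <- avatar (bytes -> bytes, writer required)
  score <- score (float32 -> float32, writer optional)
  nickname <- nickname (string -> string, writer optional)
  height <- height (float64 -> float64, writer required)
  => backward verdict for Session: COMPATIBLE, no violations
decoding the Session value with the v2 reader:
  title := "kappa"
  attempts := -2
  avatar := 0x1A2B
  score := 10.0 (missing; default applied)
  nickname := "omega" (missing; default applied)
  height := -0.5
  => decoded: {"title": "kappa", "attempts": -2, "avatar": 0x1A2B, "score": 10.0, "nickname": "omega", "height": -0.5}
the other Session changes do not affect what is asked:
  field title in record Session: tag 6 changed to 29 -> no rule fires on it in Session's dialect; the asked verdict holds
  field attempts in record Session: tag 2 changed to 17 -> no rule fires on it in Session's dialect; the asked verdict holds

backward: COMPATIBLE []; decoded: {"title": "kappa", "attempts": -2, "avatar": 0x1A2B, "score": 10.0, "nickname": "omega", "height": -0.5}
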